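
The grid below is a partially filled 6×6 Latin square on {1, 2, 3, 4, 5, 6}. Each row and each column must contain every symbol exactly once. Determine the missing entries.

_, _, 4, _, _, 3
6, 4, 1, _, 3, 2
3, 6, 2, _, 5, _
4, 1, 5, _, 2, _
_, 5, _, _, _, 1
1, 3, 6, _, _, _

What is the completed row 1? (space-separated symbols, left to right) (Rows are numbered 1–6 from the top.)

(r1,c2) = 2
(r2,c4) = 5
(r3,c6) = 4
(r4,c6) = 6
(r5,c1) = 2
(r5,c3) = 3
(r6,c5) = 4
(r6,c6) = 5
(r1,c1) = 5
(r3,c4) = 1
(r4,c4) = 3
(r5,c5) = 6
(r6,c4) = 2
(r1,c4) = 6
(r1,c5) = 1

5 2 4 6 1 3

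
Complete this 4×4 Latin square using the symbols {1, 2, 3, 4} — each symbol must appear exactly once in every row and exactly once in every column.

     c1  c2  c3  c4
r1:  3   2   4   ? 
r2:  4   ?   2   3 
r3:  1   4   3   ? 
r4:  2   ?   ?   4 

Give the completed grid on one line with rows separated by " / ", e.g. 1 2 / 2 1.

3 2 4 1 / 4 1 2 3 / 1 4 3 2 / 2 3 1 4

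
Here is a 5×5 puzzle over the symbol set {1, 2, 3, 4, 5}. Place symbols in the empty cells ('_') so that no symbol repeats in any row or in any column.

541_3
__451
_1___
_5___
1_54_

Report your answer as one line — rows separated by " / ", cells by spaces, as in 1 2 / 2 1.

5 4 1 2 3 / 3 2 4 5 1 / 4 1 2 3 5 / 2 5 3 1 4 / 1 3 5 4 2

(r1,c4) = 2
(r3,c4) = 3
(r4,c4) = 1
(r5,c5) = 2
(r3,c3) = 2
(r4,c3) = 3
(r4,c5) = 4
(r5,c2) = 3
(r2,c2) = 2
(r3,c1) = 4
(r3,c5) = 5
(r4,c1) = 2
(r2,c1) = 3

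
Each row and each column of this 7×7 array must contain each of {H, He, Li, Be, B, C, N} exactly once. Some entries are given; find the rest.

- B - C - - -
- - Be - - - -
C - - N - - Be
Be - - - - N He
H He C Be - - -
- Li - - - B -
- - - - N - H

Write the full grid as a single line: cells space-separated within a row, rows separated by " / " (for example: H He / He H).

N B H C He Be Li / Li N Be He C H B / C H B N Li He Be / Be C Li B H N He / H He C Be B Li N / He Li N H Be B C / B Be He Li N C H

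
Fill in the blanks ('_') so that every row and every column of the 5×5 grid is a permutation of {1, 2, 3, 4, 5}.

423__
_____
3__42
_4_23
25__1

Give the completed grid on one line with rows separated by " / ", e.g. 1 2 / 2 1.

4 2 3 1 5 / 1 3 2 5 4 / 3 1 5 4 2 / 5 4 1 2 3 / 2 5 4 3 1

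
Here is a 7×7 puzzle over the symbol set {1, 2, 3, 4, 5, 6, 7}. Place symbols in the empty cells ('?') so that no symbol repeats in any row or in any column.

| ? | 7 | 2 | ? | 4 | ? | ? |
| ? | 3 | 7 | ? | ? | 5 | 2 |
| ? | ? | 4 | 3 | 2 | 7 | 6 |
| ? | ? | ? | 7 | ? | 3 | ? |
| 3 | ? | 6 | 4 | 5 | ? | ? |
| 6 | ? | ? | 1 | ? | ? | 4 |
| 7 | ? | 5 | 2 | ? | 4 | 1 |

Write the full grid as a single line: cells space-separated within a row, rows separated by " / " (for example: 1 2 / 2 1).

1 7 2 5 4 6 3 / 4 3 7 6 1 5 2 / 5 1 4 3 2 7 6 / 2 4 1 7 6 3 5 / 3 2 6 4 5 1 7 / 6 5 3 1 7 2 4 / 7 6 5 2 3 4 1

row 2 has {2,3,5,7}; column 4 has {1,2,3,4,7} — only 6 is left for (r2,c4).
row 2 has {2,3,5,6,7}; column 5 has {2,4,5} — only 1 is left for (r2,c5).
row 4 has {3,7}; column 3 has {2,4,5,6,7} — only 1 is left for (r4,c3).
row 4 has {1,3,7}; column 5 has {1,2,4,5} — only 6 is left for (r4,c5).
row 4 has {1,3,6,7}; column 7 has {1,2,4,6} — only 5 is left for (r4,c7).
row 5 has {3,4,5,6}; column 7 has {1,2,4,5,6} — only 7 is left for (r5,c7).
row 6 has {1,4,6}; column 3 has {1,2,4,5,6,7} — only 3 is left for (r6,c3).
row 6 has {1,3,4,6}; column 5 has {1,2,4,5,6} — only 7 is left for (r6,c5).
row 6 has {1,3,4,6,7}; column 6 has {3,4,5,7} — only 2 is left for (r6,c6).
row 7 has {1,2,4,5,7}; column 2 has {3,7} — only 6 is left for (r7,c2).
row 7 has {1,2,4,5,6,7}; column 5 has {1,2,4,5,6,7} — only 3 is left for (r7,c5).
row 1 has {2,4,7}; column 4 has {1,2,3,4,6,7} — only 5 is left for (r1,c4).
row 1 has {2,4,5,7}; column 7 has {1,2,4,5,6,7} — only 3 is left for (r1,c7).
row 2 has {1,2,3,5,6,7}; column 1 has {3,6,7} — only 4 is left for (r2,c1).
row 4 has {1,3,5,6,7}; column 1 has {3,4,6,7} — only 2 is left for (r4,c1).
row 4 has {1,2,3,5,6,7}; column 2 has {3,6,7} — only 4 is left for (r4,c2).
row 5 has {3,4,5,6,7}; column 6 has {2,3,4,5,7} — only 1 is left for (r5,c6).
row 6 has {1,2,3,4,6,7}; column 2 has {3,4,6,7} — only 5 is left for (r6,c2).
row 1 has {2,3,4,5,7}; column 1 has {2,3,4,6,7} — only 1 is left for (r1,c1).
row 1 has {1,2,3,4,5,7}; column 6 has {1,2,3,4,5,7} — only 6 is left for (r1,c6).
row 3 has {2,3,4,6,7}; column 1 has {1,2,3,4,6,7} — only 5 is left for (r3,c1).
row 3 has {2,3,4,5,6,7}; column 2 has {3,4,5,6,7} — only 1 is left for (r3,c2).
row 5 has {1,3,4,5,6,7}; column 2 has {1,3,4,5,6,7} — only 2 is left for (r5,c2).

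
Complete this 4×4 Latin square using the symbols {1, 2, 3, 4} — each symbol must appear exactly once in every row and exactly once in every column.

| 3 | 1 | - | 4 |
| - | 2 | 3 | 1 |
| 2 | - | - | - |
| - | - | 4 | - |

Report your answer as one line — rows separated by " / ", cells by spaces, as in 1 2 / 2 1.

3 1 2 4 / 4 2 3 1 / 2 4 1 3 / 1 3 4 2

Cell (r1,c3): row 1 has {1,3,4}; column 3 has {3,4} → 2.
Cell (r2,c1): row 2 has {1,2,3}; column 1 has {2,3} → 4.
Cell (r3,c3): row 3 has {2}; column 3 has {2,3,4} → 1.
Cell (r3,c4): row 3 has {1,2}; column 4 has {1,4} → 3.
Cell (r4,c1): row 4 has {4}; column 1 has {2,3,4} → 1.
Cell (r4,c2): row 4 has {1,4}; column 2 has {1,2} → 3.
Cell (r4,c4): row 4 has {1,3,4}; column 4 has {1,3,4} → 2.
Cell (r3,c2): row 3 has {1,2,3}; column 2 has {1,2,3} → 4.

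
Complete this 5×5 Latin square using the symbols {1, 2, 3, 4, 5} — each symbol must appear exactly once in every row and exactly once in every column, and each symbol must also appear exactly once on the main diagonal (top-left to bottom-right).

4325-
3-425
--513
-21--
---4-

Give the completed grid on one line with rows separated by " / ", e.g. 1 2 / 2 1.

row 1 has {2,3,4,5}; column 5 has {3,5} — only 1 is left for (r1,c5).
row 2 has {2,3,4,5}; column 2 has {2,3}; the diagonal has {4,5} — only 1 is left for (r2,c2).
row 3 has {1,3,5}; column 1 has {3,4} — only 2 is left for (r3,c1).
row 3 has {1,2,3,5}; column 2 has {1,2,3} — only 4 is left for (r3,c2).
row 4 has {1,2}; column 1 has {2,3,4} — only 5 is left for (r4,c1).
row 4 has {1,2,5}; column 4 has {1,2,4,5}; the diagonal has {1,4,5} — only 3 is left for (r4,c4).
row 4 has {1,2,3,5}; column 5 has {1,3,5} — only 4 is left for (r4,c5).
row 5 has {4}; column 1 has {2,3,4,5} — only 1 is left for (r5,c1).
row 5 has {1,4}; column 2 has {1,2,3,4} — only 5 is left for (r5,c2).
row 5 has {1,4,5}; column 3 has {1,2,4,5} — only 3 is left for (r5,c3).
row 5 has {1,3,4,5}; column 5 has {1,3,4,5}; the diagonal has {1,3,4,5} — only 2 is left for (r5,c5).

4 3 2 5 1 / 3 1 4 2 5 / 2 4 5 1 3 / 5 2 1 3 4 / 1 5 3 4 2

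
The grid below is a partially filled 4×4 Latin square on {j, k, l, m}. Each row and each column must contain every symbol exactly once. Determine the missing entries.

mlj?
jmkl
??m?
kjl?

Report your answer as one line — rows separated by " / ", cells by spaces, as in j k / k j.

m l j k / j m k l / l k m j / k j l m

(r1,c4) = k
(r3,c1) = l
(r3,c2) = k
(r3,c4) = j
(r4,c4) = m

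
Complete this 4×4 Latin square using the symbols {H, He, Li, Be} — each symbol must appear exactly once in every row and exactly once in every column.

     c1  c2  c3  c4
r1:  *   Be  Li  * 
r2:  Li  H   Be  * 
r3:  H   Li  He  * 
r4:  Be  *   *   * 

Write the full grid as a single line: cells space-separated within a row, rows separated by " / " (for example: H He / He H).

(r1,c1) = He
(r1,c4) = H
(r2,c4) = He
(r3,c4) = Be
(r4,c2) = He
(r4,c3) = H
(r4,c4) = Li

He Be Li H / Li H Be He / H Li He Be / Be He H Li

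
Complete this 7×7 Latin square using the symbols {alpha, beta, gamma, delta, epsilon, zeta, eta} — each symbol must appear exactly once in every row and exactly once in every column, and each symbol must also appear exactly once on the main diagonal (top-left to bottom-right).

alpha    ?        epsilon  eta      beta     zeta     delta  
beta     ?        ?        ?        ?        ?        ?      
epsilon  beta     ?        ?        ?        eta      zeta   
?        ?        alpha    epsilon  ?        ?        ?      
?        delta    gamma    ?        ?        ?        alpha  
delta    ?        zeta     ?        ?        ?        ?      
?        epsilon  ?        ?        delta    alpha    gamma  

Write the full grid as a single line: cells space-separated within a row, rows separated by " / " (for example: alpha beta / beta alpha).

alpha gamma epsilon eta beta zeta delta / beta zeta eta delta alpha gamma epsilon / epsilon beta delta alpha gamma eta zeta / gamma eta alpha epsilon zeta delta beta / zeta delta gamma beta eta epsilon alpha / delta alpha zeta gamma epsilon beta eta / eta epsilon beta zeta delta alpha gamma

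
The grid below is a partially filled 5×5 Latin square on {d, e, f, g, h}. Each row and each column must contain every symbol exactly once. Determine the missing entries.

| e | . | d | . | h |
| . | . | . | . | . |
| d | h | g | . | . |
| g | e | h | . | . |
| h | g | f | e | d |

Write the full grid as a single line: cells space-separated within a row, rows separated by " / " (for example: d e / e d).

e f d g h / f d e h g / d h g f e / g e h d f / h g f e d

(r1,c2): row 1 has {d,e,h}; column 2 has {e,g,h}, so it must be f.
(r1,c4): row 1 has {d,e,f,h}; column 4 has {e}, so it must be g.
(r2,c1): row 2 is empty so far; column 1 has {d,e,g,h}, so it must be f.
(r2,c2): row 2 has {f}; column 2 has {e,f,g,h}, so it must be d.
(r2,c3): row 2 has {d,f}; column 3 has {d,f,g,h}, so it must be e.
(r2,c4): row 2 has {d,e,f}; column 4 has {e,g}, so it must be h.
(r2,c5): row 2 has {d,e,f,h}; column 5 has {d,h}, so it must be g.
(r3,c4): row 3 has {d,g,h}; column 4 has {e,g,h}, so it must be f.
(r3,c5): row 3 has {d,f,g,h}; column 5 has {d,g,h}, so it must be e.
(r4,c4): row 4 has {e,g,h}; column 4 has {e,f,g,h}, so it must be d.
(r4,c5): row 4 has {d,e,g,h}; column 5 has {d,e,g,h}, so it must be f.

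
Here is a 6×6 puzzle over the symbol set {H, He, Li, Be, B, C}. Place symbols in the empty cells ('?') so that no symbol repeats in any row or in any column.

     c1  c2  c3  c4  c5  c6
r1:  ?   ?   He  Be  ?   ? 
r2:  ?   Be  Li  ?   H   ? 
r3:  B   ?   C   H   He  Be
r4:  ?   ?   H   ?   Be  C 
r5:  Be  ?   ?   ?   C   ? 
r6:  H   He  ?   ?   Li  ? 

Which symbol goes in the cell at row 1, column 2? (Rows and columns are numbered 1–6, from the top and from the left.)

C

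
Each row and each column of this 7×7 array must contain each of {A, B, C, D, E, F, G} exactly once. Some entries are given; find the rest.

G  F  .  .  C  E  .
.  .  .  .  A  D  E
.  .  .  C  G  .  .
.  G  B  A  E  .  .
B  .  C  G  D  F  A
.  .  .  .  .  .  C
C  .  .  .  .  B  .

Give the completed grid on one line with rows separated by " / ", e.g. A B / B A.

G F A D C E B / F C G B A D E / E B F C G A D / D G B A E C F / B E C G D F A / A D E F B G C / C A D E F B G

(r2,c1) = F
(r2,c3) = G
(r2,c4) = B
(r3,c6) = A
(r4,c1) = D
(r4,c6) = C
(r4,c7) = F
(r5,c2) = E
(r6,c6) = G
(r7,c5) = F
(r1,c4) = D
(r1,c7) = B
(r2,c2) = C
(r3,c1) = E
(r3,c7) = D
(r6,c1) = A
(r6,c5) = B
(r7,c4) = E
(r7,c7) = G
(r1,c3) = A
(r3,c2) = B
(r3,c3) = F
(r6,c2) = D
(r6,c3) = E
(r6,c4) = F
(r7,c2) = A
(r7,c3) = D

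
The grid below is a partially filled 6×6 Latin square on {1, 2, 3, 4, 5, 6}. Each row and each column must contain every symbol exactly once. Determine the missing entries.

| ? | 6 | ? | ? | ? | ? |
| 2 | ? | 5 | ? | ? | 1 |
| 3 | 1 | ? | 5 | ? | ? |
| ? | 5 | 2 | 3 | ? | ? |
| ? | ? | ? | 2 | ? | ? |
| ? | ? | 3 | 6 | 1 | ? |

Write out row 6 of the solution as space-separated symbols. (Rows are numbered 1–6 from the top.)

4 2 3 6 1 5

Cell (r2,c4): row 2 has {1,2,5}; column 4 has {2,3,5,6} → 4.
Cell (r1,c4): row 1 has {6}; column 4 has {2,3,4,5,6} → 1.
Cell (r2,c2): row 2 has {1,2,4,5}; column 2 has {1,5,6} → 3.
Cell (r2,c5): row 2 has {1,2,3,4,5}; column 5 has {1} → 6.
Cell (r4,c5): row 4 has {2,3,5}; column 5 has {1,6} → 4.
Cell (r4,c6): row 4 has {2,3,4,5}; column 6 has {1} → 6.
Cell (r5,c2): row 5 has {2}; column 2 has {1,3,5,6} → 4.
Cell (r6,c2): row 6 has {1,3,6}; column 2 has {1,3,4,5,6} → 2.
Cell (r1,c3): row 1 has {1,6}; column 3 has {2,3,5} → 4.
Cell (r3,c3): row 3 has {1,3,5}; column 3 has {2,3,4,5} → 6.
Cell (r3,c5): row 3 has {1,3,5,6}; column 5 has {1,4,6} → 2.
Cell (r3,c6): row 3 has {1,2,3,5,6}; column 6 has {1,6} → 4.
Cell (r4,c1): row 4 has {2,3,4,5,6}; column 1 has {2,3} → 1.
Cell (r5,c3): row 5 has {2,4}; column 3 has {2,3,4,5,6} → 1.
Cell (r6,c6): row 6 has {1,2,3,6}; column 6 has {1,4,6} → 5.
Cell (r1,c1): row 1 has {1,4,6}; column 1 has {1,2,3} → 5.
Cell (r1,c5): row 1 has {1,4,5,6}; column 5 has {1,2,4,6} → 3.
Cell (r1,c6): row 1 has {1,3,4,5,6}; column 6 has {1,4,5,6} → 2.
Cell (r5,c1): row 5 has {1,2,4}; column 1 has {1,2,3,5} → 6.
Cell (r5,c5): row 5 has {1,2,4,6}; column 5 has {1,2,3,4,6} → 5.
Cell (r5,c6): row 5 has {1,2,4,5,6}; column 6 has {1,2,4,5,6} → 3.
Cell (r6,c1): row 6 has {1,2,3,5,6}; column 1 has {1,2,3,5,6} → 4.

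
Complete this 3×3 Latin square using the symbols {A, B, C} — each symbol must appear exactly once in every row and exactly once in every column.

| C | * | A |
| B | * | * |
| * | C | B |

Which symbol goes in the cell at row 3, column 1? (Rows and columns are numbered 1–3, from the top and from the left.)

A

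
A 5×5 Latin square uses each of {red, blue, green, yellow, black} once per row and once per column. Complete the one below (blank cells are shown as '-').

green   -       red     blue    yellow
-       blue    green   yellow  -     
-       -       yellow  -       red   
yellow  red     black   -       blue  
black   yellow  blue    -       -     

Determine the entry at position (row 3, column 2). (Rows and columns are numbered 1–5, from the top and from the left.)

green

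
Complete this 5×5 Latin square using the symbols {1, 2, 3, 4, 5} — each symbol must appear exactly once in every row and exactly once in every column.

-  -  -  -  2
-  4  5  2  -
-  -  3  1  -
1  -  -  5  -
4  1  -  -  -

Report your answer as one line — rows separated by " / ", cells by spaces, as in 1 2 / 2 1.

5 3 1 4 2 / 3 4 5 2 1 / 2 5 3 1 4 / 1 2 4 5 3 / 4 1 2 3 5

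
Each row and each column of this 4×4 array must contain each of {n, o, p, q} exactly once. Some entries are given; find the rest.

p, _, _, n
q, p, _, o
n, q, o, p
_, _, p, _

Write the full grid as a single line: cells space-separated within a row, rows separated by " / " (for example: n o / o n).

p o q n / q p n o / n q o p / o n p q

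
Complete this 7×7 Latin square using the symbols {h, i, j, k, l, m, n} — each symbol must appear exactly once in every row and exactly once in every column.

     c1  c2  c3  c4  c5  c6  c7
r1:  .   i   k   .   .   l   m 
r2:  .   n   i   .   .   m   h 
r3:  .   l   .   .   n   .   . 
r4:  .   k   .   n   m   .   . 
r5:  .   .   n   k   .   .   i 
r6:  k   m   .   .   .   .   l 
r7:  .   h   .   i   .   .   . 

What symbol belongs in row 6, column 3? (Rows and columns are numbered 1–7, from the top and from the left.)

j

At row 4, column 7: row 4 has {k,m,n}; column 7 has {h,i,l,m}; that leaves j.
At row 5, column 2: row 5 has {i,k,n}; column 2 has {h,i,k,l,m,n}; that leaves j.
At row 5, column 6: row 5 has {i,j,k,n}; column 6 has {l,m}; that leaves h.
At row 3, column 7: row 3 has {l,n}; column 7 has {h,i,j,l,m}; that leaves k.
At row 4, column 6: row 4 has {j,k,m,n}; column 6 has {h,l,m}; that leaves i.
At row 5, column 5: row 5 has {h,i,j,k,n}; column 5 has {m,n}; that leaves l.
At row 7, column 7: row 7 has {h,i}; column 7 has {h,i,j,k,l,m}; that leaves n.
At row 3, column 6: row 3 has {k,l,n}; column 6 has {h,i,l,m}; that leaves j.
At row 5, column 1: row 5 has {h,i,j,k,l,n}; column 1 has {k}; that leaves m.
At row 6, column 6: row 6 has {k,l,m}; column 6 has {h,i,j,l,m}; that leaves n.
At row 7, column 6: row 7 has {h,i,n}; column 6 has {h,i,j,l,m,n}; that leaves k.
At row 7, column 5: row 7 has {h,i,k,n}; column 5 has {l,m,n}; that leaves j.
At row 1, column 5: row 1 has {i,k,l,m}; column 5 has {j,l,m,n}; that leaves h.
At row 2, column 5: row 2 has {h,i,m,n}; column 5 has {h,j,l,m,n}; that leaves k.
At row 6, column 5: row 6 has {k,l,m,n}; column 5 has {h,j,k,l,m,n}; that leaves i.
At row 7, column 1: row 7 has {h,i,j,k,n}; column 1 has {k,m}; that leaves l.
At row 7, column 3: row 7 has {h,i,j,k,l,n}; column 3 has {i,k,n}; that leaves m.
At row 1, column 4: row 1 has {h,i,k,l,m}; column 4 has {i,k,n}; that leaves j.
At row 2, column 1: row 2 has {h,i,k,m,n}; column 1 has {k,l,m}; that leaves j.
At row 2, column 4: row 2 has {h,i,j,k,m,n}; column 4 has {i,j,k,n}; that leaves l.
At row 3, column 3: row 3 has {j,k,l,n}; column 3 has {i,k,m,n}; that leaves h.
At row 3, column 4: row 3 has {h,j,k,l,n}; column 4 has {i,j,k,l,n}; that leaves m.
At row 4, column 1: row 4 has {i,j,k,m,n}; column 1 has {j,k,l,m}; that leaves h.
At row 4, column 3: row 4 has {h,i,j,k,m,n}; column 3 has {h,i,k,m,n}; that leaves l.
At row 6, column 3: row 6 has {i,k,l,m,n}; column 3 has {h,i,k,l,m,n}; that leaves j.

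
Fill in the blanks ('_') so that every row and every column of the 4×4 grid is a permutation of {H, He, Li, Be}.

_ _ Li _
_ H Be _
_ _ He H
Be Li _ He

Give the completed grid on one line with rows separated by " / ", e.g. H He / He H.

H He Li Be / He H Be Li / Li Be He H / Be Li H He

At row 1, column 4: row 1 has {Li}; column 4 has {H,He}; that leaves Be.
At row 2, column 4: row 2 has {H,Be}; column 4 has {H,He,Be}; that leaves Li.
At row 3, column 1: row 3 has {H,He}; column 1 has {Be}; that leaves Li.
At row 3, column 2: row 3 has {H,He,Li}; column 2 has {H,Li}; that leaves Be.
At row 4, column 3: row 4 has {He,Li,Be}; column 3 has {He,Li,Be}; that leaves H.
At row 1, column 2: row 1 has {Li,Be}; column 2 has {H,Li,Be}; that leaves He.
At row 2, column 1: row 2 has {H,Li,Be}; column 1 has {Li,Be}; that leaves He.
At row 1, column 1: row 1 has {He,Li,Be}; column 1 has {He,Li,Be}; that leaves H.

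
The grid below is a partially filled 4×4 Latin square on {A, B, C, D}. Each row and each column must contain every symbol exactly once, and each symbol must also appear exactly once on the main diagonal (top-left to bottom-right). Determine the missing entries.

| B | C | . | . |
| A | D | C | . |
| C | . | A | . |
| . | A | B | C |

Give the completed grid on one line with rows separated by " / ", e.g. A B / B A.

B C D A / A D C B / C B A D / D A B C

(r1,c3) = D
(r1,c4) = A
(r2,c4) = B
(r3,c2) = B
(r3,c4) = D
(r4,c1) = D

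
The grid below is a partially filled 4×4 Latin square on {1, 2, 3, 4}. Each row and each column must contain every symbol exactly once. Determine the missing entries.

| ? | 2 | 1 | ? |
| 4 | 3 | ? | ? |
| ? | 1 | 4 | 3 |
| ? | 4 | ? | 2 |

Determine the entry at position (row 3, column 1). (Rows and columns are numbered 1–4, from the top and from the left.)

(r1,c1) = 3
(r1,c4) = 4
(r2,c3) = 2
(r2,c4) = 1
(r3,c1) = 2

2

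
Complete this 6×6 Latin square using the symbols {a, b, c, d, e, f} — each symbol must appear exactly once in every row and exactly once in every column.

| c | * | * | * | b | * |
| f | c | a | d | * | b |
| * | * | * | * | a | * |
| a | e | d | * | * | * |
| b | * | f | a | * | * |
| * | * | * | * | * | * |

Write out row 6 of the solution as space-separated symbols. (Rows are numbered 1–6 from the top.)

e f b c d a

(r1,c3) = e
(r1,c4) = f
(r2,c5) = e
(r5,c2) = d
(r5,c5) = c
(r5,c6) = e
(r1,c2) = a
(r1,c6) = d
(r4,c5) = f
(r4,c6) = c
(r6,c5) = d
(r3,c6) = f
(r4,c4) = b
(r6,c1) = e
(r6,c4) = c
(r6,c6) = a
(r3,c1) = d
(r3,c2) = b
(r3,c3) = c
(r3,c4) = e
(r6,c2) = f
(r6,c3) = b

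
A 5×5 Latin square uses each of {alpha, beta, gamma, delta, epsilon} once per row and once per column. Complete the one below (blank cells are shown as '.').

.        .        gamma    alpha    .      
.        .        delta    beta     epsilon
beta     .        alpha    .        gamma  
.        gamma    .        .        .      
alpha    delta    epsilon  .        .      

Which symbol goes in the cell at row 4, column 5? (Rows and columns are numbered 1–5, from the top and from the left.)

alpha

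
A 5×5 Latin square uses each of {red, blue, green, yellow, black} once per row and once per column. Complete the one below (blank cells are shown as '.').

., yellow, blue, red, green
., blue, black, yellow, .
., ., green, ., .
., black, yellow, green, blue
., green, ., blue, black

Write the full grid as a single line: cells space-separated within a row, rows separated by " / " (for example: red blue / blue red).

black yellow blue red green / green blue black yellow red / blue red green black yellow / red black yellow green blue / yellow green red blue black

row 1 has {red,blue,green,yellow}; column 1 is empty so far — only black is left for (r1,c1).
row 2 has {blue,yellow,black}; column 5 has {blue,green,black} — only red is left for (r2,c5).
row 3 has {green}; column 2 has {blue,green,yellow,black} — only red is left for (r3,c2).
row 3 has {red,green}; column 4 has {red,blue,green,yellow} — only black is left for (r3,c4).
row 3 has {red,green,black}; column 5 has {red,blue,green,black} — only yellow is left for (r3,c5).
row 4 has {blue,green,yellow,black}; column 1 has {black} — only red is left for (r4,c1).
row 5 has {blue,green,black}; column 1 has {red,black} — only yellow is left for (r5,c1).
row 5 has {blue,green,yellow,black}; column 3 has {blue,green,yellow,black} — only red is left for (r5,c3).
row 2 has {red,blue,yellow,black}; column 1 has {red,yellow,black} — only green is left for (r2,c1).
row 3 has {red,green,yellow,black}; column 1 has {red,green,yellow,black} — only blue is left for (r3,c1).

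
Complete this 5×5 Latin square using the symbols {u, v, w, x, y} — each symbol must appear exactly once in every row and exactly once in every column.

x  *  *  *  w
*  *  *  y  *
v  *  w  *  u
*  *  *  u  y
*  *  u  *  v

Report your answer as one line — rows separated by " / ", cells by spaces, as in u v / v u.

At row 1, column 4: row 1 has {w,x}; column 4 has {u,y}; that leaves v.
At row 2, column 5: row 2 has {y}; column 5 has {u,v,w,y}; that leaves x.
At row 3, column 4: row 3 has {u,v,w}; column 4 has {u,v,y}; that leaves x.
At row 4, column 1: row 4 has {u,y}; column 1 has {v,x}; that leaves w.
At row 5, column 1: row 5 has {u,v}; column 1 has {v,w,x}; that leaves y.
At row 5, column 4: row 5 has {u,v,y}; column 4 has {u,v,x,y}; that leaves w.
At row 1, column 3: row 1 has {v,w,x}; column 3 has {u,w}; that leaves y.
At row 2, column 1: row 2 has {x,y}; column 1 has {v,w,x,y}; that leaves u.
At row 2, column 3: row 2 has {u,x,y}; column 3 has {u,w,y}; that leaves v.
At row 3, column 2: row 3 has {u,v,w,x}; column 2 is empty so far; that leaves y.
At row 4, column 3: row 4 has {u,w,y}; column 3 has {u,v,w,y}; that leaves x.
At row 5, column 2: row 5 has {u,v,w,y}; column 2 has {y}; that leaves x.
At row 1, column 2: row 1 has {v,w,x,y}; column 2 has {x,y}; that leaves u.
At row 2, column 2: row 2 has {u,v,x,y}; column 2 has {u,x,y}; that leaves w.
At row 4, column 2: row 4 has {u,w,x,y}; column 2 has {u,w,x,y}; that leaves v.

x u y v w / u w v y x / v y w x u / w v x u y / y x u w v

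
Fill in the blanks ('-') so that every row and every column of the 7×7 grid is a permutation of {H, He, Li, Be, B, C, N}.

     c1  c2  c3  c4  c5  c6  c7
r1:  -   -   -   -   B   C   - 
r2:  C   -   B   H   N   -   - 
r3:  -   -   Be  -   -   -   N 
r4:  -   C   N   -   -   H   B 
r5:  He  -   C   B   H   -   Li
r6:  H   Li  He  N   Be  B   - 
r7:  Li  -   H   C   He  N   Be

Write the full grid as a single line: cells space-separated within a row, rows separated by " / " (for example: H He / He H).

(r1,c3) = Li
(r2,c7) = He
(r3,c1) = B
(r4,c1) = Be
(r4,c5) = Li
(r5,c6) = Be
(r6,c7) = C
(r7,c2) = B
(r1,c1) = N
(r1,c7) = H
(r2,c2) = Be
(r2,c6) = Li
(r3,c5) = C
(r3,c6) = He
(r4,c4) = He
(r5,c2) = N
(r1,c2) = He
(r1,c4) = Be
(r3,c2) = H
(r3,c4) = Li

N He Li Be B C H / C Be B H N Li He / B H Be Li C He N / Be C N He Li H B / He N C B H Be Li / H Li He N Be B C / Li B H C He N Be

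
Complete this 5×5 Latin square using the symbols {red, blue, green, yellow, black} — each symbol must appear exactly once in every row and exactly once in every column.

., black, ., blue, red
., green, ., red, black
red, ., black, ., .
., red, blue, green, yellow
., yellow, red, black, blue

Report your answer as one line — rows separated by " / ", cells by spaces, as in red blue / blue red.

yellow black green blue red / blue green yellow red black / red blue black yellow green / black red blue green yellow / green yellow red black blue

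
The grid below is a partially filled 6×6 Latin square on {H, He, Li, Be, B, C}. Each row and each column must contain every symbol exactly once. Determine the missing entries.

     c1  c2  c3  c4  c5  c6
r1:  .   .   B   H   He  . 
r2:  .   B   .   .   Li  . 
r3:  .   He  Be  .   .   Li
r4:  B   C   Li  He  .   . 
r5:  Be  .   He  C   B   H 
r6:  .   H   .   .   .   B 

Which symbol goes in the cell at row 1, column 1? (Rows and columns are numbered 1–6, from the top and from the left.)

(r2,c4): row 2 has {Li,B}; column 4 has {H,He,C}, so it must be Be.
(r3,c4): row 3 has {He,Li,Be}; column 4 has {H,He,Be,C}, so it must be B.
(r4,c6): row 4 has {He,Li,B,C}; column 6 has {H,Li,B}, so it must be Be.
(r5,c2): row 5 has {H,He,Be,B,C}; column 2 has {H,He,B,C}, so it must be Li.
(r6,c3): row 6 has {H,B}; column 3 has {He,Li,Be,B}, so it must be C.
(r6,c4): row 6 has {H,B,C}; column 4 has {H,He,Be,B,C}, so it must be Li.
(r6,c5): row 6 has {H,Li,B,C}; column 5 has {He,Li,B}, so it must be Be.
(r1,c2): row 1 has {H,He,B}; column 2 has {H,He,Li,B,C}, so it must be Be.
(r1,c6): row 1 has {H,He,Be,B}; column 6 has {H,Li,Be,B}, so it must be C.
(r2,c3): row 2 has {Li,Be,B}; column 3 has {He,Li,Be,B,C}, so it must be H.
(r2,c6): row 2 has {H,Li,Be,B}; column 6 has {H,Li,Be,B,C}, so it must be He.
(r4,c5): row 4 has {He,Li,Be,B,C}; column 5 has {He,Li,Be,B}, so it must be H.
(r6,c1): row 6 has {H,Li,Be,B,C}; column 1 has {Be,B}, so it must be He.
(r1,c1): row 1 has {H,He,Be,B,C}; column 1 has {He,Be,B}, so it must be Li.

Li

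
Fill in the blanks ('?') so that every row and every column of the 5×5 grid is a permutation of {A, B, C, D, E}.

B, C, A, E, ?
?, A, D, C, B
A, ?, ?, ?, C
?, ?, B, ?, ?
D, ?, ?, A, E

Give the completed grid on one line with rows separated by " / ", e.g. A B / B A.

row 1 has {A,B,C,E}; column 5 has {B,C,E} — only D is left for (r1,c5).
row 2 has {A,B,C,D}; column 1 has {A,B,D} — only E is left for (r2,c1).
row 3 has {A,C}; column 3 has {A,B,D} — only E is left for (r3,c3).
row 4 has {B}; column 1 has {A,B,D,E} — only C is left for (r4,c1).
row 4 has {B,C}; column 4 has {A,C,E} — only D is left for (r4,c4).
row 4 has {B,C,D}; column 5 has {B,C,D,E} — only A is left for (r4,c5).
row 5 has {A,D,E}; column 2 has {A,C} — only B is left for (r5,c2).
row 5 has {A,B,D,E}; column 3 has {A,B,D,E} — only C is left for (r5,c3).
row 3 has {A,C,E}; column 2 has {A,B,C} — only D is left for (r3,c2).
row 3 has {A,C,D,E}; column 4 has {A,C,D,E} — only B is left for (r3,c4).
row 4 has {A,B,C,D}; column 2 has {A,B,C,D} — only E is left for (r4,c2).

B C A E D / E A D C B / A D E B C / C E B D A / D B C A E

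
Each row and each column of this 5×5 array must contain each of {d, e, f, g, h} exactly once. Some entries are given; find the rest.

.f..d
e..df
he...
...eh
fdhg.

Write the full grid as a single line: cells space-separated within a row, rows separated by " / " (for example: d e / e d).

g f e h d / e h g d f / h e d f g / d g f e h / f d h g e

Cell (r1,c1): row 1 has {d,f}; column 1 has {e,f,h} → g.
Cell (r1,c3): row 1 has {d,f,g}; column 3 has {h} → e.
Cell (r1,c4): row 1 has {d,e,f,g}; column 4 has {d,e,g} → h.
Cell (r2,c3): row 2 has {d,e,f}; column 3 has {e,h} → g.
Cell (r3,c4): row 3 has {e,h}; column 4 has {d,e,g,h} → f.
Cell (r3,c5): row 3 has {e,f,h}; column 5 has {d,f,h} → g.
Cell (r4,c1): row 4 has {e,h}; column 1 has {e,f,g,h} → d.
Cell (r4,c2): row 4 has {d,e,h}; column 2 has {d,e,f} → g.
Cell (r4,c3): row 4 has {d,e,g,h}; column 3 has {e,g,h} → f.
Cell (r5,c5): row 5 has {d,f,g,h}; column 5 has {d,f,g,h} → e.
Cell (r2,c2): row 2 has {d,e,f,g}; column 2 has {d,e,f,g} → h.
Cell (r3,c3): row 3 has {e,f,g,h}; column 3 has {e,f,g,h} → d.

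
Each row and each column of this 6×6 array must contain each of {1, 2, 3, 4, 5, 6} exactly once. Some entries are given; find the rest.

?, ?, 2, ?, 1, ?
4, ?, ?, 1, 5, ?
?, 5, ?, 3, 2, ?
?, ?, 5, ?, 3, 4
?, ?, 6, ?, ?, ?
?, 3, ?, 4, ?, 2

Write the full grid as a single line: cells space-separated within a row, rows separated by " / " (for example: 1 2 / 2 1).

3 4 2 6 1 5 / 4 2 3 1 5 6 / 6 5 4 3 2 1 / 1 6 5 2 3 4 / 2 1 6 5 4 3 / 5 3 1 4 6 2

(r2,c3) = 3
(r2,c6) = 6
(r3,c6) = 1
(r5,c5) = 4
(r6,c3) = 1
(r6,c5) = 6
(r2,c2) = 2
(r3,c1) = 6
(r3,c3) = 4
(r5,c2) = 1
(r6,c1) = 5
(r1,c1) = 3
(r1,c6) = 5
(r4,c2) = 6
(r4,c4) = 2
(r5,c1) = 2
(r5,c4) = 5
(r5,c6) = 3
(r1,c2) = 4
(r1,c4) = 6
(r4,c1) = 1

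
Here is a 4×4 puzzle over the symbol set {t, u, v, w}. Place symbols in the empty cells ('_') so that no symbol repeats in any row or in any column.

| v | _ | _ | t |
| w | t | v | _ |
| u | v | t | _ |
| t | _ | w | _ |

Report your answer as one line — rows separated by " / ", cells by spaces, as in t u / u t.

v w u t / w t v u / u v t w / t u w v

Cell (r1,c3): row 1 has {t,v}; column 3 has {t,v,w} → u.
Cell (r2,c4): row 2 has {t,v,w}; column 4 has {t} → u.
Cell (r3,c4): row 3 has {t,u,v}; column 4 has {t,u} → w.
Cell (r4,c2): row 4 has {t,w}; column 2 has {t,v} → u.
Cell (r4,c4): row 4 has {t,u,w}; column 4 has {t,u,w} → v.
Cell (r1,c2): row 1 has {t,u,v}; column 2 has {t,u,v} → w.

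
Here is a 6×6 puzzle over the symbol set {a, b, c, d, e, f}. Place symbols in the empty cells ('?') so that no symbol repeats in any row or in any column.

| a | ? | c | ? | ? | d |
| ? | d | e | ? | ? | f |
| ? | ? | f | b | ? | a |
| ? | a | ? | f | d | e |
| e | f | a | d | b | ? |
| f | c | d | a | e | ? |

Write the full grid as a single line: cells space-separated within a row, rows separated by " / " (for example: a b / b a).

(r1,c4) = e
(r1,c5) = f
(r2,c4) = c
(r2,c5) = a
(r3,c2) = e
(r3,c5) = c
(r4,c3) = b
(r5,c6) = c
(r6,c6) = b
(r1,c2) = b
(r2,c1) = b
(r3,c1) = d
(r4,c1) = c

a b c e f d / b d e c a f / d e f b c a / c a b f d e / e f a d b c / f c d a e b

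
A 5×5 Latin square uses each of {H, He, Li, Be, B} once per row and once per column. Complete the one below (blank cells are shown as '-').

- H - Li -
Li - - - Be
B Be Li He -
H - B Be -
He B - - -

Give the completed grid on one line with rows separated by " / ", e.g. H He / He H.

Be H He Li B / Li He H B Be / B Be Li He H / H Li B Be He / He B Be H Li

(r1,c1): row 1 has {H,Li}; column 1 has {H,He,Li,B}, so it must be Be.
(r1,c3): row 1 has {H,Li,Be}; column 3 has {Li,B}, so it must be He.
(r1,c5): row 1 has {H,He,Li,Be}; column 5 has {Be}, so it must be B.
(r2,c2): row 2 has {Li,Be}; column 2 has {H,Be,B}, so it must be He.
(r2,c3): row 2 has {He,Li,Be}; column 3 has {He,Li,B}, so it must be H.
(r2,c4): row 2 has {H,He,Li,Be}; column 4 has {He,Li,Be}, so it must be B.
(r3,c5): row 3 has {He,Li,Be,B}; column 5 has {Be,B}, so it must be H.
(r4,c2): row 4 has {H,Be,B}; column 2 has {H,He,Be,B}, so it must be Li.
(r4,c5): row 4 has {H,Li,Be,B}; column 5 has {H,Be,B}, so it must be He.
(r5,c3): row 5 has {He,B}; column 3 has {H,He,Li,B}, so it must be Be.
(r5,c4): row 5 has {He,Be,B}; column 4 has {He,Li,Be,B}, so it must be H.
(r5,c5): row 5 has {H,He,Be,B}; column 5 has {H,He,Be,B}, so it must be Li.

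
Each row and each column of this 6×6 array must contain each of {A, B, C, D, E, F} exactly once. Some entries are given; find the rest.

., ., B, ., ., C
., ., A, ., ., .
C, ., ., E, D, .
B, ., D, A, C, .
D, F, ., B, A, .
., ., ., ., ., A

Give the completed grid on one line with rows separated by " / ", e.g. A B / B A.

(r3,c3) = F
(r3,c6) = B
(r4,c2) = E
(r4,c6) = F
(r5,c6) = E
(r2,c6) = D
(r3,c2) = A
(r5,c3) = C
(r6,c3) = E
(r1,c2) = D
(r1,c4) = F
(r1,c5) = E
(r2,c4) = C
(r6,c1) = F
(r6,c4) = D
(r6,c5) = B
(r1,c1) = A
(r2,c1) = E
(r2,c2) = B
(r2,c5) = F
(r6,c2) = C

A D B F E C / E B A C F D / C A F E D B / B E D A C F / D F C B A E / F C E D B A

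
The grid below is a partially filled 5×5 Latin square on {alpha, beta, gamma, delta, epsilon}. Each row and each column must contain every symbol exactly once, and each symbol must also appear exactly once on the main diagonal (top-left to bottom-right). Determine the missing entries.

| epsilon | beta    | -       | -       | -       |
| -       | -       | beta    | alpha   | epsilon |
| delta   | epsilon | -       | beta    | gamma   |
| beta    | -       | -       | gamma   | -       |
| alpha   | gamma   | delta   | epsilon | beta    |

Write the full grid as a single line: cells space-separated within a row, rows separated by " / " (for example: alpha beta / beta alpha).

epsilon beta gamma delta alpha / gamma delta beta alpha epsilon / delta epsilon alpha beta gamma / beta alpha epsilon gamma delta / alpha gamma delta epsilon beta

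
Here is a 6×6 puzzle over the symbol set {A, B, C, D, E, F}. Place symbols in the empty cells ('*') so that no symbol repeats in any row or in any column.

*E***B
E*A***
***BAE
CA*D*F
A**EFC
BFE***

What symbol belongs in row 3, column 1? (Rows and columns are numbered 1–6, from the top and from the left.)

(r2,c6): row 2 has {A,E}; column 6 has {B,C,E,F}, so it must be D.
(r4,c3): row 4 has {A,C,D,F}; column 3 has {A,E}, so it must be B.
(r4,c5): row 4 has {A,B,C,D,F}; column 5 has {A,F}, so it must be E.
(r5,c3): row 5 has {A,C,E,F}; column 3 has {A,B,E}, so it must be D.
(r6,c6): row 6 has {B,E,F}; column 6 has {B,C,D,E,F}, so it must be A.
(r5,c2): row 5 has {A,C,D,E,F}; column 2 has {A,E,F}, so it must be B.
(r6,c4): row 6 has {A,B,E,F}; column 4 has {B,D,E}, so it must be C.
(r6,c5): row 6 has {A,B,C,E,F}; column 5 has {A,E,F}, so it must be D.
(r1,c5): row 1 has {B,E}; column 5 has {A,D,E,F}, so it must be C.
(r2,c2): row 2 has {A,D,E}; column 2 has {A,B,E,F}, so it must be C.
(r2,c4): row 2 has {A,C,D,E}; column 4 has {B,C,D,E}, so it must be F.
(r2,c5): row 2 has {A,C,D,E,F}; column 5 has {A,C,D,E,F}, so it must be B.
(r3,c2): row 3 has {A,B,E}; column 2 has {A,B,C,E,F}, so it must be D.
(r1,c3): row 1 has {B,C,E}; column 3 has {A,B,D,E}, so it must be F.
(r1,c4): row 1 has {B,C,E,F}; column 4 has {B,C,D,E,F}, so it must be A.
(r3,c1): row 3 has {A,B,D,E}; column 1 has {A,B,C,E}, so it must be F.

F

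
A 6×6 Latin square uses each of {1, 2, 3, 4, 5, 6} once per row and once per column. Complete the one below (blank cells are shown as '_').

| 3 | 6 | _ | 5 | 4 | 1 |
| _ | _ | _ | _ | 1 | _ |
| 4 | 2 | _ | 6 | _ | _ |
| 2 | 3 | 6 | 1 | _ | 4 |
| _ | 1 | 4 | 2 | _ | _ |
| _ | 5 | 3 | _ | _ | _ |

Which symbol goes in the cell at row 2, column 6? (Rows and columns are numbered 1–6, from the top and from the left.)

2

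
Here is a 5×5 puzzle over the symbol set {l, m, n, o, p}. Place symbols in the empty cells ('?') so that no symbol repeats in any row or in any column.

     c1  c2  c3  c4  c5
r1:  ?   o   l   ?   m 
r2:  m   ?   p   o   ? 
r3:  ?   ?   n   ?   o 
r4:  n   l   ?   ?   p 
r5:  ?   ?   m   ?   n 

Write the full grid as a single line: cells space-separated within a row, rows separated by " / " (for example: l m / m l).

p o l n m / m n p o l / l m n p o / n l o m p / o p m l n

row 1 has {l,m,o}; column 1 has {m,n} — only p is left for (r1,c1).
row 1 has {l,m,o,p}; column 4 has {o} — only n is left for (r1,c4).
row 2 has {m,o,p}; column 2 has {l,o} — only n is left for (r2,c2).
row 2 has {m,n,o,p}; column 5 has {m,n,o,p} — only l is left for (r2,c5).
row 3 has {n,o}; column 1 has {m,n,p} — only l is left for (r3,c1).
row 4 has {l,n,p}; column 3 has {l,m,n,p} — only o is left for (r4,c3).
row 4 has {l,n,o,p}; column 4 has {n,o} — only m is left for (r4,c4).
row 5 has {m,n}; column 1 has {l,m,n,p} — only o is left for (r5,c1).
row 5 has {m,n,o}; column 2 has {l,n,o} — only p is left for (r5,c2).
row 5 has {m,n,o,p}; column 4 has {m,n,o} — only l is left for (r5,c4).
row 3 has {l,n,o}; column 2 has {l,n,o,p} — only m is left for (r3,c2).
row 3 has {l,m,n,o}; column 4 has {l,m,n,o} — only p is left for (r3,c4).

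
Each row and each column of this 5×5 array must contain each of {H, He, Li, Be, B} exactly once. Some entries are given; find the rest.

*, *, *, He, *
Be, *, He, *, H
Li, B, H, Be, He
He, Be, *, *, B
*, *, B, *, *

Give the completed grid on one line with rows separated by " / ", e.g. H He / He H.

(r2,c2) = Li
(r2,c4) = B
(r4,c3) = Li
(r4,c4) = H
(r5,c1) = H
(r5,c2) = He
(r5,c4) = Li
(r5,c5) = Be
(r1,c1) = B
(r1,c2) = H
(r1,c3) = Be
(r1,c5) = Li

B H Be He Li / Be Li He B H / Li B H Be He / He Be Li H B / H He B Li Be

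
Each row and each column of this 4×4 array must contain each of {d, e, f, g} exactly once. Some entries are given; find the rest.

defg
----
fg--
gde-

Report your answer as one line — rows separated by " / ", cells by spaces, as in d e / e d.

d e f g / e f g d / f g d e / g d e f

(r2,c1) = e
(r2,c2) = f
(r2,c4) = d
(r3,c3) = d
(r3,c4) = e
(r4,c4) = f
(r2,c3) = g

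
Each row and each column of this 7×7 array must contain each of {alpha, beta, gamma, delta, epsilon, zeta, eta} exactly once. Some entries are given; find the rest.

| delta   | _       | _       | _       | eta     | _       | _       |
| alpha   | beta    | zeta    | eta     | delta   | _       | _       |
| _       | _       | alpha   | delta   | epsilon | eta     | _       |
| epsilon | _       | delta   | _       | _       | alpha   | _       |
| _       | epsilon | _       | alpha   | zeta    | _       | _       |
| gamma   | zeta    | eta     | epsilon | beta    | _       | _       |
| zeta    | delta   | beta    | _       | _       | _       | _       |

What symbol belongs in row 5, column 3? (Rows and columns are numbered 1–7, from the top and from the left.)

gamma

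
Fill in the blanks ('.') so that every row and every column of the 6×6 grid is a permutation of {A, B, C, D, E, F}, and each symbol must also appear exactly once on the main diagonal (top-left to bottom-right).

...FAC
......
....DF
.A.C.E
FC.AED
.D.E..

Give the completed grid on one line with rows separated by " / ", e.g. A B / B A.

(r3,c4) = B
(r5,c3) = B
(r2,c4) = D
(r3,c2) = E
(r3,c3) = A
(r6,c6) = B
(r1,c1) = D
(r1,c2) = B
(r1,c3) = E
(r2,c2) = F
(r2,c3) = C
(r2,c5) = B
(r2,c6) = A
(r3,c1) = C
(r4,c1) = B
(r4,c5) = F
(r6,c1) = A
(r6,c3) = F
(r6,c5) = C
(r2,c1) = E
(r4,c3) = D

D B E F A C / E F C D B A / C E A B D F / B A D C F E / F C B A E D / A D F E C B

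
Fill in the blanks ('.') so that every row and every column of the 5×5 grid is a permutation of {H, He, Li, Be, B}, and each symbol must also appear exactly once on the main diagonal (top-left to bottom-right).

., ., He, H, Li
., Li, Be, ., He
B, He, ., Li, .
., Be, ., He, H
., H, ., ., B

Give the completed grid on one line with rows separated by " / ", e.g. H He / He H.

row 1 has {H,He,Li}; column 1 has {B}; the diagonal has {He,Li,B} — only Be is left for (r1,c1).
row 1 has {H,He,Li,Be}; column 2 has {H,He,Li,Be} — only B is left for (r1,c2).
row 2 has {He,Li,Be}; column 1 has {Be,B} — only H is left for (r2,c1).
row 2 has {H,He,Li,Be}; column 4 has {H,He,Li} — only B is left for (r2,c4).
row 3 has {He,Li,B}; column 3 has {He,Be}; the diagonal has {He,Li,Be,B} — only H is left for (r3,c3).
row 3 has {H,He,Li,B}; column 5 has {H,He,Li,B} — only Be is left for (r3,c5).
row 4 has {H,He,Be}; column 1 has {H,Be,B} — only Li is left for (r4,c1).
row 4 has {H,He,Li,Be}; column 3 has {H,He,Be} — only B is left for (r4,c3).
row 5 has {H,B}; column 1 has {H,Li,Be,B} — only He is left for (r5,c1).
row 5 has {H,He,B}; column 3 has {H,He,Be,B} — only Li is left for (r5,c3).
row 5 has {H,He,Li,B}; column 4 has {H,He,Li,B} — only Be is left for (r5,c4).

Be B He H Li / H Li Be B He / B He H Li Be / Li Be B He H / He H Li Be B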